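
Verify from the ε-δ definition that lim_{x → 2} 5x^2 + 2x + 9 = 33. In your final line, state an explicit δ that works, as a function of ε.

Suppose ε > 0. We want δ > 0 such that 0 < |x − 2| < δ implies |(5x^2 + 2x + 9) − 33| < ε.
(5x^2 + 2x + 9) − 33 = 5x^2 + 2x - 24 = (x − 2)(5x + 12).
So |(5x^2 + 2x + 9) − 33| = |x − 2|·|5x + 12|.
Assume first that |x − 2| < 2, so |x| < 4. Then |5x + 12| ≤ 5·4 + 12 = 32.
Hence |(5x^2 + 2x + 9) − 33| ≤ 32|x − 2| < ε provided |x − 2| < ε/32.
Take δ = min(2, ε/32). Then 0 < |x − 2| < δ gives both |x − 2| < 2 and |x − 2| < ε/32, so |(5x^2 + 2x + 9) − 33| < ε.

δ = min(2, ε/32)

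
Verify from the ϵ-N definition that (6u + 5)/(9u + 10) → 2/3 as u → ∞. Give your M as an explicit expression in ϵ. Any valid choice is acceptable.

M = (5/27)/ϵ

Fix ϵ > 0. We seek M > 0 such that u > M implies |(6u + 5)/(9u + 10) − (2/3)| < ϵ.
(6u + 5)/(9u + 10) − (2/3) = (9(6u + 5) − 6(9u + 10)) / (9(9u + 10)) = -15/(9(9u + 10)).
For u > 0 we have 9u + 10 > 9u, so |(6u + 5)/(9u + 10) − (2/3)| = 15/(9(9u + 10)) < 15/(9·9u) = (5/27)/u.
Thus |(6u + 5)/(9u + 10) − (2/3)| < ϵ whenever u > (5/27)/ϵ.
Take M = (5/27)/ϵ. If u > M then |(6u + 5)/(9u + 10) − (2/3)| < (5/27)/u < ϵ.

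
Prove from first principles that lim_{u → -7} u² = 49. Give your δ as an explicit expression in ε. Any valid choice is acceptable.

Let ε > 0 be given. We seek δ > 0 with 0 < |u + 7| < δ ⇒ |u² − 49| < ε.
Factor: u² − 49 = (u + 7)(u - 7), so |u² − 49| = |u + 7|·|u - 7|.
Impose δ ≤ 1 so that |u| < 8; then |u - 7| ≤ 15.
Hence |u² − 49| ≤ 15|u + 7|, which is < ε once |u + 7| < ε/15.
Take δ = min(1, ε/15). If 0 < |u + 7| < δ then both bounds hold and |u² − 49| ≤ 15|u + 7| < 15·(ε/15) = ε.

δ = min(1, ε/15)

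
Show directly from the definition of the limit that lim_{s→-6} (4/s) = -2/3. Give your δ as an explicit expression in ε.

Let ε > 0. We seek δ > 0 such that 0 < |s + 6| < δ implies |4/s + 2/3| < ε.
|4/s + 2/3| = 4·|-6 − s|/(6·|s|) = 4|s + 6|/(6|s|).
Require δ ≤ 3 so that |s| > 6 − 3 = 3, hence 6|s| > 18.
Then |4/s + 2/3| < 4|s + 6|/18, which is < ε when |s + 6| < (9/2)ε.
Take δ = min(3, (9/2)ε). Then 0 < |s + 6| < δ gives both |s + 6| < 3 and |s + 6| < (9/2)ε, so |4/s + 2/3| < ε.

δ = min(3, (9/2)ε)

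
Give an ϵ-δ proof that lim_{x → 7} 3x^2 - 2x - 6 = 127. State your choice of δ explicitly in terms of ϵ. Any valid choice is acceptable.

δ = min(1, ϵ/43)

Suppose ϵ > 0. We want δ > 0 such that 0 < |x − 7| < δ implies |(3x^2 - 2x - 6) − 127| < ϵ.
(3x^2 - 2x - 6) − 127 = 3x^2 - 2x - 133 = (x − 7)(3x + 19).
So |(3x^2 - 2x - 6) − 127| = |x − 7|·|3x + 19|.
Assume first that |x − 7| < 1, so |x| < 8. Then |3x + 19| ≤ 3·8 + 19 = 43.
Hence |(3x^2 - 2x - 6) − 127| ≤ 43|x − 7| < ϵ provided |x − 7| < ϵ/43.
Take δ = min(1, ϵ/43). Then 0 < |x − 7| < δ gives both |x − 7| < 1 and |x − 7| < ϵ/43, so |(3x^2 - 2x - 6) − 127| < ϵ.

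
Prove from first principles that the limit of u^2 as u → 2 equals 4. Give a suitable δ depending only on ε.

δ = min(2, ε/6)

Suppose ε > 0. We seek δ > 0 with 0 < |u − 2| < δ ⇒ |u^2 − 4| < ε.
Factor: u^2 − 4 = (u − 2)(u + 2), so |u^2 − 4| = |u − 2|·|u + 2|.
Impose δ ≤ 2 so that |u| < 4; then |u + 2| ≤ 6.
Hence |u^2 − 4| ≤ 6|u − 2|, which is < ε once |u − 2| < ε/6.
Take δ = min(2, ε/6). If 0 < |u − 2| < δ then both bounds hold and |u^2 − 4| ≤ 6|u − 2| < 6·(ε/6) = ε.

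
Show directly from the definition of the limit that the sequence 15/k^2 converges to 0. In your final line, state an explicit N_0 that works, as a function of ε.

N_0 = (15/ε)^{1/2}

Fix ε > 0. For k ≥ 1, |15/k^2 − 0| = 15/k^2.
15/k^2 < ε ⇔ k^2 > 15/ε ⇔ k > (15/ε)^{1/2}.
Take N_0 = (15/ε)^{1/2}. Then k > N_0 implies 15/k^2 < ε.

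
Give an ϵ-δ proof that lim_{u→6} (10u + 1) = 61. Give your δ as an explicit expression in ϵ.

δ = ϵ/10

Let ϵ > 0. We need δ > 0 so that 0 < |u − 6| < δ implies |(10u + 1) − 61| < ϵ.
|(10u + 1) − 61| = |10u - 60| = 10|u − 6|.
Thus it suffices that |u − 6| < ϵ/10.
Take δ = ϵ/10. If 0 < |u − 6| < δ then |(10u + 1) − 61| = 10|u − 6| < 10·(ϵ/10) = ϵ.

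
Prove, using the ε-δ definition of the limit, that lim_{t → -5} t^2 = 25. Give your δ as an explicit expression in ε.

Suppose ε > 0. We seek δ > 0 with 0 < |t + 5| < δ ⇒ |t^2 − 25| < ε.
Factor: t^2 − 25 = (t + 5)(t - 5), so |t^2 − 25| = |t + 5|·|t - 5|.
Impose δ ≤ 1 so that |t| < 6; then |t - 5| ≤ 11.
Hence |t^2 − 25| ≤ 11|t + 5|, which is < ε once |t + 5| < ε/11.
Take δ = min(1, ε/11). If 0 < |t + 5| < δ then both bounds hold and |t^2 − 25| ≤ 11|t + 5| < 11·(ε/11) = ε.

δ = min(1, ε/11)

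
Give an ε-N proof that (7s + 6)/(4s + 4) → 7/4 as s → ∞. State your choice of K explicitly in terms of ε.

K = (1/4)/ε

Let ε > 0 be given. We seek K > 0 such that s > K implies |(7s + 6)/(4s + 4) − (7/4)| < ε.
(7s + 6)/(4s + 4) − (7/4) = (4(7s + 6) − 7(4s + 4)) / (4(4s + 4)) = -4/(4(4s + 4)).
For s > 0 we have 4s + 4 > 4s, so |(7s + 6)/(4s + 4) − (7/4)| = 4/(4(4s + 4)) < 4/(4·4s) = (1/4)/s.
Thus |(7s + 6)/(4s + 4) − (7/4)| < ε whenever s > (1/4)/ε.
Take K = (1/4)/ε. If s > K then |(7s + 6)/(4s + 4) − (7/4)| < (1/4)/s < ε.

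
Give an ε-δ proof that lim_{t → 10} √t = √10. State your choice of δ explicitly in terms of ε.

Suppose ε > 0. We want δ > 0 such that 0 < |t − 10| < δ implies |√t − √10| < ε.
Multiplying by the conjugate, |√t − √10| = |t − 10|/(√t + √10).
Restrict δ ≤ 10 so that |t − 10| < 10 forces t > 0, and then √t + √10 > √10.
Hence |√t − √10| < |t − 10|/√10, which is < ε once |t − 10| < √10·ε.
Take δ = min(10, √10·ε). If 0 < |t − 10| < δ then t > 0 and |√t − √10| < |t − 10|/√10 < ε.

δ = min(10, √10·ε)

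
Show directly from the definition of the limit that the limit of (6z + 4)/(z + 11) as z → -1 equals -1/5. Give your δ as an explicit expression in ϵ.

Let ϵ > 0. We want δ > 0 with 0 < |z + 1| < δ ⇒ |(6z + 4)/(z + 11) + 1/5| < ϵ.
Combining over a common denominator, (6z + 4)/(z + 11) + 1/5 = [(6z + 4)·10 − (-2)·(z + 11)] / [10·(z + 11)] = 62(z + 1) / (10(z + 11)).
So |(6z + 4)/(z + 11) + 1/5| = 62|z + 1| / (10·|z + 11|).
Restrict δ ≤ 5. Then |z + 1| < 5 gives |z + 11| = |(z + 1) + 10| ≥ 10 − 5 = 5.
Hence |(6z + 4)/(z + 11) + 1/5| < 62|z + 1|/(10·5) = (31/25)|z + 1|, which is < ϵ once |z + 1| < (25/31)ϵ.
Take δ = min(5, (25/31)ϵ). Then 0 < |z + 1| < δ forces both bounds, so |(6z + 4)/(z + 11) + 1/5| < ϵ.

δ = min(5, (25/31)ϵ)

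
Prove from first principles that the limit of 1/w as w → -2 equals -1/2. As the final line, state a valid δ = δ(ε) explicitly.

Let ε > 0. We seek δ > 0 such that 0 < |w + 2| < δ implies |1/w + 1/2| < ε.
|1/w + 1/2| = |-2 − w|/(2·|w|) = |w + 2|/(2|w|).
Restrict δ ≤ 1. Then |w + 2| < 1 gives |w| > 1, so 2|w| > 2.
Then |1/w + 1/2| < |w + 2|/2, which is < ε when |w + 2| < 2ε.
Take δ = min(1, 2ε). Then 0 < |w + 2| < δ gives both |w + 2| < 1 and |w + 2| < 2ε, so |1/w + 1/2| < ε.

δ = min(1, 2ε)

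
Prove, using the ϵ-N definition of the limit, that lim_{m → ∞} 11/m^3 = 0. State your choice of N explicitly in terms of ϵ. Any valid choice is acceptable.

Let ϵ > 0. For m ≥ 1, |11/m^3 − 0| = 11/m^3.
11/m^3 < ϵ ⇔ m^3 > 11/ϵ ⇔ m > (11/ϵ)^{1/3}.
Take N = (11/ϵ)^{1/3}. Then m > N implies 11/m^3 < ϵ.

N = (11/ϵ)^{1/3}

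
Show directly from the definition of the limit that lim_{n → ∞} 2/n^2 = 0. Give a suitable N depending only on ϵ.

Let ϵ > 0 be given. For n ≥ 1, |2/n^2 − 0| = 2/n^2.
2/n^2 < ϵ ⇔ n^2 > 2/ϵ ⇔ n > (2/ϵ)^{1/2}.
Take N = (2/ϵ)^{1/2}. Then n > N implies 2/n^2 < ϵ.

N = (2/ϵ)^{1/2}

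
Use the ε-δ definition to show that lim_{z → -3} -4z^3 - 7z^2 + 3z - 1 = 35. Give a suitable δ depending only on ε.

Suppose ε > 0. We want δ > 0 such that 0 < |z + 3| < δ implies |(-4z^3 - 7z^2 + 3z - 1) − 35| < ε.
(-4z^3 - 7z^2 + 3z - 1) − 35 = -4z^3 - 7z^2 + 3z - 36 = (z + 3)(-4z^2 + 5z - 12).
So |(-4z^3 - 7z^2 + 3z - 1) − 35| = |z + 3|·|-4z^2 + 5z - 12|.
Assume first that |z + 3| < 1, so |z| < 4. Then |-4z^2 + 5z - 12| ≤ 4·4^2 + 5·4 + 12 = 96.
Hence |(-4z^3 - 7z^2 + 3z - 1) − 35| ≤ 96|z + 3| < ε provided |z + 3| < ε/96.
Choosing δ = min(1, ε/96) ensures both conditions, hence |(-4z^3 - 7z^2 + 3z - 1) − 35| < ε.

δ = min(1, ε/96)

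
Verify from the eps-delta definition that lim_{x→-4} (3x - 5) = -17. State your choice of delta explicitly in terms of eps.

Fix eps > 0. We need delta > 0 so that 0 < |x + 4| < delta implies |(3x - 5) + 17| < eps.
|(3x - 5) + 17| = |3x + 12| = 3|x + 4|.
So 3|x + 4| < eps exactly when |x + 4| < eps/3.
Choosing delta = eps/3 gives |(3x - 5) + 17| = 3|x + 4| < eps whenever |x + 4| < delta.

delta = eps/3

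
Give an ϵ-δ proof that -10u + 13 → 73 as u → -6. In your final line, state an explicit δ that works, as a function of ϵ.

δ = ϵ/10

Suppose ϵ > 0. We need δ > 0 so that 0 < |u + 6| < δ implies |(-10u + 13) − 73| < ϵ.
Since (-10u + 13) − 73 = -10(u + 6), we have |(-10u + 13) − 73| = 10|u + 6|.
So 10|u + 6| < ϵ exactly when |u + 6| < ϵ/10.
Choosing δ = ϵ/10 gives |(-10u + 13) − 73| = 10|u + 6| < ϵ whenever |u + 6| < δ.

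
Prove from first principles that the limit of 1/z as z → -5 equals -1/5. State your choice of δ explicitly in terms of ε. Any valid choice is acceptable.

δ = min(5/2, (25/2)ε)

Fix ε > 0. We seek δ > 0 such that 0 < |z + 5| < δ implies |1/z + 1/5| < ε.
|1/z + 1/5| = |-5 − z|/(5·|z|) = |z + 5|/(5|z|).
Restrict δ ≤ 5/2. Then |z + 5| < 5/2 gives |z| > 5/2, so 5|z| > 25/2.
Then |1/z + 1/5| < |z + 5|/(25/2), which is < ε when |z + 5| < (25/2)ε.
Take δ = min(5/2, (25/2)ε). Then 0 < |z + 5| < δ gives both |z + 5| < 5/2 and |z + 5| < (25/2)ε, so |1/z + 1/5| < ε.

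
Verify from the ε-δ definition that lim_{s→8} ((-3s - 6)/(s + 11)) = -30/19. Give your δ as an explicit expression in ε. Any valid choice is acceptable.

Let ε > 0 be given. We want δ > 0 with 0 < |s − 8| < δ ⇒ |(-3s - 6)/(s + 11) + 30/19| < ε.
Combining over a common denominator, (-3s - 6)/(s + 11) + 30/19 = [(-3s - 6)·19 − (-30)·(s + 11)] / [19·(s + 11)] = -27(s − 8) / (19(s + 11)).
So |(-3s - 6)/(s + 11) + 30/19| = 27|s − 8| / (19·|s + 11|).
Require δ ≤ 19/2, so |s + 11| ≥ |19| − |s − 8| > 19 − 19/2 = 19/2.
Hence |(-3s - 6)/(s + 11) + 30/19| < 27|s − 8|/(19·(19/2)) = (54/361)|s − 8|, which is < ε once |s − 8| < (361/54)ε.
Take δ = min(19/2, (361/54)ε). Then 0 < |s − 8| < δ forces both bounds, so |(-3s - 6)/(s + 11) + 30/19| < ε.

δ = min(19/2, (361/54)ε)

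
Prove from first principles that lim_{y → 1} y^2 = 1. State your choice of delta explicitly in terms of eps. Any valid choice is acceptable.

delta = min(1, eps/3)

Fix eps > 0. We seek delta > 0 with 0 < |y − 1| < delta ⇒ |y^2 − 1| < eps.
Factor: y^2 − 1 = (y − 1)(y + 1), so |y^2 − 1| = |y − 1|·|y + 1|.
Restrict delta ≤ 1. Then |y − 1| < 1 gives |y| < 2, so by the triangle inequality |y + 1| ≤ 2 + 1 = 3.
Hence |y^2 − 1| ≤ 3|y − 1|, which is < eps once |y − 1| < eps/3.
Take delta = min(1, eps/3). If 0 < |y − 1| < delta then both bounds hold and |y^2 − 1| ≤ 3|y − 1| < 3·(eps/3) = eps.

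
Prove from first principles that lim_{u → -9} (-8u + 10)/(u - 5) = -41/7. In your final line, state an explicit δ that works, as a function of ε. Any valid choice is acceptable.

δ = min(7, (49/15)ε)

Let ε > 0 be given. We want δ > 0 with 0 < |u + 9| < δ ⇒ |(-8u + 10)/(u - 5) + 41/7| < ε.
Combining over a common denominator, (-8u + 10)/(u - 5) + 41/7 = [(-8u + 10)·(-14) − 82·(u - 5)] / [(-14)·(u - 5)] = 30(u + 9) / ((-14)(u - 5)).
So |(-8u + 10)/(u - 5) + 41/7| = 30|u + 9| / (14·|u − 5|).
Restrict δ ≤ 7. Then |u + 9| < 7 gives |u − 5| = |(u + 9) + (-14)| ≥ 14 − 7 = 7.
Hence |(-8u + 10)/(u - 5) + 41/7| < 30|u + 9|/(14·7) = (15/49)|u + 9|, which is < ε once |u + 9| < (49/15)ε.
Take δ = min(7, (49/15)ε). Then 0 < |u + 9| < δ forces both bounds, so |(-8u + 10)/(u - 5) + 41/7| < ε.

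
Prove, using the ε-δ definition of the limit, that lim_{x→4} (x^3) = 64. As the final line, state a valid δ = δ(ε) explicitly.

Suppose ε > 0. We seek δ > 0 with 0 < |x − 4| < δ ⇒ |x^3 − 64| < ε.
Factor: x^3 − 64 = (x − 4)(x^2 + 4x + 16), so |x^3 − 64| = |x − 4|·|x^2 + 4x + 16|.
Restrict δ ≤ 1. Then |x − 4| < 1 gives |x| < 5, so by the triangle inequality |x^2 + 4x + 16| ≤ 5^2 + 4·5 + 16 = 61.
Hence |x^3 − 64| ≤ 61|x − 4|, which is < ε once |x − 4| < ε/61.
Take δ = min(1, ε/61). If 0 < |x − 4| < δ then both bounds hold and |x^3 − 64| ≤ 61|x − 4| < 61·(ε/61) = ε.

δ = min(1, ε/61)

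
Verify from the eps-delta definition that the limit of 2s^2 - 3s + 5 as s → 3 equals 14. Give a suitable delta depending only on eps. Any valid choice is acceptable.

Let eps > 0 be given. We want delta > 0 such that 0 < |s − 3| < delta implies |(2s^2 - 3s + 5) − 14| < eps.
(2s^2 - 3s + 5) − 14 = 2s^2 - 3s - 9 = (s − 3)(2s + 3).
So |(2s^2 - 3s + 5) − 14| = |s − 3|·|2s + 3|.
Assume first that |s − 3| < 2, so |s| < 5. Then |2s + 3| ≤ 2·5 + 3 = 13.
Hence |(2s^2 - 3s + 5) − 14| ≤ 13|s − 3| < eps provided |s − 3| < eps/13.
Choosing delta = min(2, eps/13) ensures both conditions, hence |(2s^2 - 3s + 5) − 14| < eps.

delta = min(2, eps/13)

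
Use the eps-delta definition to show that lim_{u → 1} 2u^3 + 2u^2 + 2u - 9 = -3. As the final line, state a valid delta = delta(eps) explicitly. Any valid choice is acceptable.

delta = min(1, eps/22)

Suppose eps > 0. We want delta > 0 such that 0 < |u − 1| < delta implies |(2u^3 + 2u^2 + 2u - 9) + 3| < eps.
(2u^3 + 2u^2 + 2u - 9) + 3 = 2u^3 + 2u^2 + 2u - 6 = (u − 1)(2u^2 + 4u + 6).
So |(2u^3 + 2u^2 + 2u - 9) + 3| = |u − 1|·|2u^2 + 4u + 6|.
Require delta ≤ 1. Then |u − 1| < 1 gives |u| < 2, and by the triangle inequality |2u^2 + 4u + 6| ≤ 2·2^2 + 4·2 + 6 = 22.
Hence |(2u^3 + 2u^2 + 2u - 9) + 3| ≤ 22|u − 1| < eps provided |u − 1| < eps/22.
Take delta = min(1, eps/22). Then 0 < |u − 1| < delta gives both |u − 1| < 1 and |u − 1| < eps/22, so |(2u^3 + 2u^2 + 2u - 9) + 3| < eps.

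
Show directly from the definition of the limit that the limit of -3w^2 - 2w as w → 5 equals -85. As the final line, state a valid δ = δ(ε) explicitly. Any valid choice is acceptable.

Suppose ε > 0. We want δ > 0 such that 0 < |w − 5| < δ implies |(-3w^2 - 2w) + 85| < ε.
(-3w^2 - 2w) + 85 = -3w^2 - 2w + 85 = (w − 5)(-3w - 17).
So |(-3w^2 - 2w) + 85| = |w − 5|·|-3w - 17|.
Require δ ≤ 1. Then |w − 5| < 1 gives |w| < 6, and by the triangle inequality |-3w - 17| ≤ 3·6 + 17 = 35.
Hence |(-3w^2 - 2w) + 85| ≤ 35|w − 5| < ε provided |w − 5| < ε/35.
Take δ = min(1, ε/35). Then 0 < |w − 5| < δ gives both |w − 5| < 1 and |w − 5| < ε/35, so |(-3w^2 - 2w) + 85| < ε.

δ = min(1, ε/35)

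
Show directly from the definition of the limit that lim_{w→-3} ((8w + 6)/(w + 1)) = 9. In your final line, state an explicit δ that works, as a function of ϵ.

δ = min(1, ϵ)

Let ϵ > 0 be given. We want δ > 0 with 0 < |w + 3| < δ ⇒ |(8w + 6)/(w + 1) − 9| < ϵ.
Combining over a common denominator, (8w + 6)/(w + 1) − 9 = [(8w + 6)·(-2) − (-18)·(w + 1)] / [(-2)·(w + 1)] = 2(w + 3) / ((-2)(w + 1)).
So |(8w + 6)/(w + 1) − 9| = 2|w + 3| / (2·|w + 1|).
Restrict δ ≤ 1. Then |w + 3| < 1 gives |w + 1| = |(w + 3) + (-2)| ≥ 2 − 1 = 1.
Hence |(8w + 6)/(w + 1) − 9| < 2|w + 3|/(2·1) = |w + 3|, which is < ϵ once |w + 3| < ϵ.
Take δ = min(1, ϵ). Then 0 < |w + 3| < δ forces both bounds, so |(8w + 6)/(w + 1) − 9| < ϵ.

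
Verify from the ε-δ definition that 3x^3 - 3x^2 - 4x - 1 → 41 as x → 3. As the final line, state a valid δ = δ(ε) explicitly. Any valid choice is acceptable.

Fix ε > 0. We want δ > 0 such that 0 < |x − 3| < δ implies |(3x^3 - 3x^2 - 4x - 1) − 41| < ε.
(3x^3 - 3x^2 - 4x - 1) − 41 = 3x^3 - 3x^2 - 4x - 42 = (x − 3)(3x^2 + 6x + 14).
So |(3x^3 - 3x^2 - 4x - 1) − 41| = |x − 3|·|3x^2 + 6x + 14|.
Require δ ≤ 2. Then |x − 3| < 2 gives |x| < 5, and by the triangle inequality |3x^2 + 6x + 14| ≤ 3·5^2 + 6·5 + 14 = 119.
Hence |(3x^3 - 3x^2 - 4x - 1) − 41| ≤ 119|x − 3| < ε provided |x − 3| < ε/119.
Choosing δ = min(2, ε/119) ensures both conditions, hence |(3x^3 - 3x^2 - 4x - 1) − 41| < ε.

δ = min(2, ε/119)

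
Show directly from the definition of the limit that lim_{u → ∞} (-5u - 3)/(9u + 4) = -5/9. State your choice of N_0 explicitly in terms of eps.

Let eps > 0. We seek N_0 > 0 such that u > N_0 implies |(-5u - 3)/(9u + 4) + 5/9| < eps.
(-5u - 3)/(9u + 4) + 5/9 = (9(-5u - 3) − (-5)(9u + 4)) / (9(9u + 4)) = -7/(9(9u + 4)).
For u > 0 we have 9u + 4 > 9u, so |(-5u - 3)/(9u + 4) + 5/9| = 7/(9(9u + 4)) < 7/(9·9u) = (7/81)/u.
Thus |(-5u - 3)/(9u + 4) + 5/9| < eps whenever u > (7/81)/eps.
Take N_0 = (7/81)/eps. If u > N_0 then |(-5u - 3)/(9u + 4) + 5/9| < (7/81)/u < eps.

N_0 = (7/81)/eps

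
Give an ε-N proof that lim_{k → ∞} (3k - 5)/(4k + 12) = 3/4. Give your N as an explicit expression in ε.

N = (7/2)/ε

Fix ε > 0. For k ≥ 1, |(3k - 5)/(4k + 12) − (3/4)| = |-56|/(4(4k + 12)) = 56/(4(4k + 12)).
Since 4k + 12 ≥ 4k for k ≥ 1, this is ≤ 56/(4·4k) = (7/2)/k.
So |(3k - 5)/(4k + 12) − (3/4)| < ε whenever k > (7/2)/ε.
Take N = (7/2)/ε. If k > N then |(3k - 5)/(4k + 12) − (3/4)| ≤ (7/2)/k < ε.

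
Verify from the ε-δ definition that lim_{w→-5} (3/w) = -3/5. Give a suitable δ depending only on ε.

δ = min(5/2, (25/6)ε)

Let ε > 0 be given. We seek δ > 0 such that 0 < |w + 5| < δ implies |3/w + 3/5| < ε.
|3/w + 3/5| = 3·|-5 − w|/(5·|w|) = 3|w + 5|/(5|w|).
Restrict δ ≤ 5/2. Then |w + 5| < 5/2 gives |w| > 5/2, so 5|w| > 25/2.
Then |3/w + 3/5| < 3|w + 5|/(25/2), which is < ε when |w + 5| < (25/6)ε.
Take δ = min(5/2, (25/6)ε). Then 0 < |w + 5| < δ gives both |w + 5| < 5/2 and |w + 5| < (25/6)ε, so |3/w + 3/5| < ε.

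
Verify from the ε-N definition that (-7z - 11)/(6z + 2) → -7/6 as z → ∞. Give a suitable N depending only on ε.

Suppose ε > 0. We seek N > 0 such that z > N implies |(-7z - 11)/(6z + 2) + 7/6| < ε.
(-7z - 11)/(6z + 2) + 7/6 = (6(-7z - 11) − (-7)(6z + 2)) / (6(6z + 2)) = -52/(6(6z + 2)).
For z > 0 we have 6z + 2 > 6z, so |(-7z - 11)/(6z + 2) + 7/6| = 52/(6(6z + 2)) < 52/(6·6z) = (13/9)/z.
Thus |(-7z - 11)/(6z + 2) + 7/6| < ε whenever z > (13/9)/ε.
Take N = (13/9)/ε. If z > N then |(-7z - 11)/(6z + 2) + 7/6| < (13/9)/z < ε.

N = (13/9)/ε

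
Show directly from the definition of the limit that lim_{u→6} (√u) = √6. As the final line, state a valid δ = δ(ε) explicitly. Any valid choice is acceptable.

δ = min(6, √6·ε)

Let ε > 0. We want δ > 0 such that 0 < |u − 6| < δ implies |√u − √6| < ε.
Rationalise: √u − √6 = (u − 6)/(√u + √6), so |√u − √6| = |u − 6|/(√u + √6).
Restrict δ ≤ 6 so that |u − 6| < 6 forces u > 0, and then √u + √6 > √6.
Hence |√u − √6| < |u − 6|/√6, which is < ε once |u − 6| < √6·ε.
Take δ = min(6, √6·ε). If 0 < |u − 6| < δ then u > 0 and |√u − √6| < |u − 6|/√6 < ε.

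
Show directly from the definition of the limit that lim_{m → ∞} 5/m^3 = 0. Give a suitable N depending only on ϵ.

N = (5/ϵ)^{1/3}

Fix ϵ > 0. For m ≥ 1, |5/m^3 − 0| = 5/m^3.
5/m^3 < ϵ ⇔ m^3 > 5/ϵ ⇔ m > (5/ϵ)^{1/3}.
Take N = (5/ϵ)^{1/3}. Then m > N implies 5/m^3 < ϵ.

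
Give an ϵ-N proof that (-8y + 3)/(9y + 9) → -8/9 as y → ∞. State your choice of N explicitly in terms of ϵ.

N = (11/9)/ϵ

Fix ϵ > 0. We seek N > 0 such that y > N implies |(-8y + 3)/(9y + 9) + 8/9| < ϵ.
(-8y + 3)/(9y + 9) + 8/9 = (9(-8y + 3) − (-8)(9y + 9)) / (9(9y + 9)) = 99/(9(9y + 9)).
For y > 0 we have 9y + 9 > 9y, so |(-8y + 3)/(9y + 9) + 8/9| = 99/(9(9y + 9)) < 99/(9·9y) = (11/9)/y.
Thus |(-8y + 3)/(9y + 9) + 8/9| < ϵ whenever y > (11/9)/ϵ.
Take N = (11/9)/ϵ. If y > N then |(-8y + 3)/(9y + 9) + 8/9| < (11/9)/y < ϵ.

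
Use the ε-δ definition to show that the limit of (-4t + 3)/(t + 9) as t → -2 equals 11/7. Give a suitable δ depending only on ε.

δ = min(7/2, (49/78)ε)

Suppose ε > 0. We want δ > 0 with 0 < |t + 2| < δ ⇒ |(-4t + 3)/(t + 9) − (11/7)| < ε.
Combining over a common denominator, (-4t + 3)/(t + 9) − (11/7) = [(-4t + 3)·7 − 11·(t + 9)] / [7·(t + 9)] = -39(t + 2) / (7(t + 9)).
So |(-4t + 3)/(t + 9) − (11/7)| = 39|t + 2| / (7·|t + 9|).
Require δ ≤ 7/2, so |t + 9| ≥ |7| − |t + 2| > 7 − 7/2 = 7/2.
Hence |(-4t + 3)/(t + 9) − (11/7)| < 39|t + 2|/(7·(7/2)) = (78/49)|t + 2|, which is < ε once |t + 2| < (49/78)ε.
Take δ = min(7/2, (49/78)ε). Then 0 < |t + 2| < δ forces both bounds, so |(-4t + 3)/(t + 9) − (11/7)| < ε.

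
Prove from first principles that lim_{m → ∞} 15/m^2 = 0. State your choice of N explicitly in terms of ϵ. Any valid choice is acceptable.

Let ϵ > 0. For m ≥ 1, |15/m^2 − 0| = 15/m^2.
15/m^2 < ϵ ⇔ m^2 > 15/ϵ ⇔ m > (15/ϵ)^{1/2}.
Take N = (15/ϵ)^{1/2}. Then m > N implies 15/m^2 < ϵ.

N = (15/ϵ)^{1/2}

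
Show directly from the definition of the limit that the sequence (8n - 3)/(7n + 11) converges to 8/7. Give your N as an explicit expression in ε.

N = (109/49)/ε

Suppose ε > 0. For n ≥ 1, |(8n - 3)/(7n + 11) − (8/7)| = |-109|/(7(7n + 11)) = 109/(7(7n + 11)).
Since 7n + 11 ≥ 7n for n ≥ 1, this is ≤ 109/(7·7n) = (109/49)/n.
So |(8n - 3)/(7n + 11) − (8/7)| < ε whenever n > (109/49)/ε.
Take N = (109/49)/ε. If n > N then |(8n - 3)/(7n + 11) − (8/7)| ≤ (109/49)/n < ε.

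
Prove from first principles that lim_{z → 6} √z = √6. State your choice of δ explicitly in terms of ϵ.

δ = min(6, √6·ϵ)

Fix ϵ > 0. We want δ > 0 such that 0 < |z − 6| < δ implies |√z − √6| < ϵ.
Rationalise: √z − √6 = (z − 6)/(√z + √6), so |√z − √6| = |z − 6|/(√z + √6).
Restrict δ ≤ 6 so that |z − 6| < 6 forces z > 0, and then √z + √6 > √6.
Hence |√z − √6| < |z − 6|/√6, which is < ϵ once |z − 6| < √6·ϵ.
Take δ = min(6, √6·ϵ). If 0 < |z − 6| < δ then z > 0 and |√z − √6| < |z − 6|/√6 < ϵ.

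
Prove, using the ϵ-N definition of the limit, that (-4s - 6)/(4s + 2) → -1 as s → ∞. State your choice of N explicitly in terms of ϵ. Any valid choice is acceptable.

N = 1/ϵ

Let ϵ > 0. We seek N > 0 such that s > N implies |(-4s - 6)/(4s + 2) + 1| < ϵ.
(-4s - 6)/(4s + 2) + 1 = (4(-4s - 6) − (-4)(4s + 2)) / (4(4s + 2)) = -16/(4(4s + 2)).
For s > 0 we have 4s + 2 > 4s, so |(-4s - 6)/(4s + 2) + 1| = 16/(4(4s + 2)) < 16/(4·4s) = 1/s.
Thus |(-4s - 6)/(4s + 2) + 1| < ϵ whenever s > 1/ϵ.
Take N = 1/ϵ. If s > N then |(-4s - 6)/(4s + 2) + 1| < 1/s < ϵ.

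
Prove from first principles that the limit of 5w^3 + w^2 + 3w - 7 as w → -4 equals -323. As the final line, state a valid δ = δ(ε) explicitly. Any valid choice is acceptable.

δ = min(1, ε/299)

Let ε > 0 be given. We want δ > 0 such that 0 < |w + 4| < δ implies |(5w^3 + w^2 + 3w - 7) + 323| < ε.
(5w^3 + w^2 + 3w - 7) + 323 = 5w^3 + w^2 + 3w + 316 = (w + 4)(5w^2 - 19w + 79).
So |(5w^3 + w^2 + 3w - 7) + 323| = |w + 4|·|5w^2 - 19w + 79|.
Require δ ≤ 1. Then |w + 4| < 1 gives |w| < 5, and by the triangle inequality |5w^2 - 19w + 79| ≤ 5·5^2 + 19·5 + 79 = 299.
Hence |(5w^3 + w^2 + 3w - 7) + 323| ≤ 299|w + 4| < ε provided |w + 4| < ε/299.
Take δ = min(1, ε/299). Then 0 < |w + 4| < δ gives both |w + 4| < 1 and |w + 4| < ε/299, so |(5w^3 + w^2 + 3w - 7) + 323| < ε.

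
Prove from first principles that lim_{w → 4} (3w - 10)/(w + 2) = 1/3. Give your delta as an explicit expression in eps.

delta = min(3, (9/8)eps)

Suppose eps > 0. We want delta > 0 with 0 < |w − 4| < delta ⇒ |(3w - 10)/(w + 2) − (1/3)| < eps.
Combining over a common denominator, (3w - 10)/(w + 2) − (1/3) = [(3w - 10)·6 − 2·(w + 2)] / [6·(w + 2)] = 16(w − 4) / (6(w + 2)).
So |(3w - 10)/(w + 2) − (1/3)| = 16|w − 4| / (6·|w + 2|).
Require delta ≤ 3, so |w + 2| ≥ |6| − |w − 4| > 6 − 3 = 3.
Hence |(3w - 10)/(w + 2) − (1/3)| < 16|w − 4|/(6·3) = (8/9)|w − 4|, which is < eps once |w − 4| < (9/8)eps.
Take delta = min(3, (9/8)eps). Then 0 < |w − 4| < delta forces both bounds, so |(3w - 10)/(w + 2) − (1/3)| < eps.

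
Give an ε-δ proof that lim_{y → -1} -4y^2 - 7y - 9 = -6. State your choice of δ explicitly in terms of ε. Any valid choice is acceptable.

δ = min(1, ε/11)

Fix ε > 0. We want δ > 0 such that 0 < |y + 1| < δ implies |(-4y^2 - 7y - 9) + 6| < ε.
(-4y^2 - 7y - 9) + 6 = -4y^2 - 7y - 3 = (y + 1)(-4y - 3).
So |(-4y^2 - 7y - 9) + 6| = |y + 1|·|-4y - 3|.
Assume first that |y + 1| < 1, so |y| < 2. Then |-4y - 3| ≤ 4·2 + 3 = 11.
Hence |(-4y^2 - 7y - 9) + 6| ≤ 11|y + 1| < ε provided |y + 1| < ε/11.
Choosing δ = min(1, ε/11) ensures both conditions, hence |(-4y^2 - 7y - 9) + 6| < ε.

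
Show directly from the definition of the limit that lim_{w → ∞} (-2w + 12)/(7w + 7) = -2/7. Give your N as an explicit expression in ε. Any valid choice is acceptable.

N = 2/ε

Let ε > 0. We seek N > 0 such that w > N implies |(-2w + 12)/(7w + 7) + 2/7| < ε.
(-2w + 12)/(7w + 7) + 2/7 = (7(-2w + 12) − (-2)(7w + 7)) / (7(7w + 7)) = 98/(7(7w + 7)).
For w > 0 we have 7w + 7 > 7w, so |(-2w + 12)/(7w + 7) + 2/7| = 98/(7(7w + 7)) < 98/(7·7w) = 2/w.
Thus |(-2w + 12)/(7w + 7) + 2/7| < ε whenever w > 2/ε.
Take N = 2/ε. If w > N then |(-2w + 12)/(7w + 7) + 2/7| < 2/w < ε.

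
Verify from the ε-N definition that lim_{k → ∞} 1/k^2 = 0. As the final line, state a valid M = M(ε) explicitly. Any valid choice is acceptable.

Let ε > 0. For k ≥ 1, |1/k^2 − 0| = 1/k^2.
1/k^2 < ε ⇔ k^2 > 1/ε ⇔ k > (1/ε)^{1/2}.
Take M = (1/ε)^{1/2}. Then k > M implies 1/k^2 < ε.

M = (1/ε)^{1/2}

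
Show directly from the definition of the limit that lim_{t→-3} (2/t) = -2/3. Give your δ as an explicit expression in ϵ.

Let ϵ > 0. We seek δ > 0 such that 0 < |t + 3| < δ implies |2/t + 2/3| < ϵ.
|2/t + 2/3| = 2·|-3 − t|/(3·|t|) = 2|t + 3|/(3|t|).
Restrict δ ≤ 3/2. Then |t + 3| < 3/2 gives |t| > 3/2, so 3|t| > 9/2.
Then |2/t + 2/3| < 2|t + 3|/(9/2), which is < ϵ when |t + 3| < (9/4)ϵ.
Take δ = min(3/2, (9/4)ϵ). Then 0 < |t + 3| < δ gives both |t + 3| < 3/2 and |t + 3| < (9/4)ϵ, so |2/t + 2/3| < ϵ.

δ = min(3/2, (9/4)ϵ)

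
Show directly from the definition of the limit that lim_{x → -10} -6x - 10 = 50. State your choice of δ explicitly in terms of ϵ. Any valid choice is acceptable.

δ = ϵ/6

Let ϵ > 0. We need δ > 0 so that 0 < |x + 10| < δ implies |(-6x - 10) − 50| < ϵ.
|(-6x - 10) − 50| = |-6x - 60| = 6|x + 10|.
So 6|x + 10| < ϵ exactly when |x + 10| < ϵ/6.
Take δ = ϵ/6. If 0 < |x + 10| < δ then |(-6x - 10) − 50| = 6|x + 10| < 6·(ϵ/6) = ϵ.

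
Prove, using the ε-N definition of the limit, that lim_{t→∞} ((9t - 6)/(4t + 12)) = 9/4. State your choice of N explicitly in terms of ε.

Let ε > 0. We seek N > 0 such that t > N implies |(9t - 6)/(4t + 12) − (9/4)| < ε.
(9t - 6)/(4t + 12) − (9/4) = (4(9t - 6) − 9(4t + 12)) / (4(4t + 12)) = -132/(4(4t + 12)).
For t > 0 we have 4t + 12 > 4t, so |(9t - 6)/(4t + 12) − (9/4)| = 132/(4(4t + 12)) < 132/(4·4t) = (33/4)/t.
Thus |(9t - 6)/(4t + 12) − (9/4)| < ε whenever t > (33/4)/ε.
Take N = (33/4)/ε. If t > N then |(9t - 6)/(4t + 12) − (9/4)| < (33/4)/t < ε.

N = (33/4)/ε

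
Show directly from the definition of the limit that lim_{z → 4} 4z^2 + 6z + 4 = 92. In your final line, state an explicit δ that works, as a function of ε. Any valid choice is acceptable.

Let ε > 0 be given. We want δ > 0 such that 0 < |z − 4| < δ implies |(4z^2 + 6z + 4) − 92| < ε.
(4z^2 + 6z + 4) − 92 = 4z^2 + 6z - 88 = (z − 4)(4z + 22).
So |(4z^2 + 6z + 4) − 92| = |z − 4|·|4z + 22|.
Require δ ≤ 1. Then |z − 4| < 1 gives |z| < 5, and by the triangle inequality |4z + 22| ≤ 4·5 + 22 = 42.
Hence |(4z^2 + 6z + 4) − 92| ≤ 42|z − 4| < ε provided |z − 4| < ε/42.
Choosing δ = min(1, ε/42) ensures both conditions, hence |(4z^2 + 6z + 4) − 92| < ε.

δ = min(1, ε/42)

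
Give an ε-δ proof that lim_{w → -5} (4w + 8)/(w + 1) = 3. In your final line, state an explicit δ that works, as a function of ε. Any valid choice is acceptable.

Suppose ε > 0. We want δ > 0 with 0 < |w + 5| < δ ⇒ |(4w + 8)/(w + 1) − 3| < ε.
Combining over a common denominator, (4w + 8)/(w + 1) − 3 = [(4w + 8)·(-4) − (-12)·(w + 1)] / [(-4)·(w + 1)] = -4(w + 5) / ((-4)(w + 1)).
So |(4w + 8)/(w + 1) − 3| = 4|w + 5| / (4·|w + 1|).
Restrict δ ≤ 2. Then |w + 5| < 2 gives |w + 1| = |(w + 5) + (-4)| ≥ 4 − 2 = 2.
Hence |(4w + 8)/(w + 1) − 3| < 4|w + 5|/(4·2) = (1/2)|w + 5|, which is < ε once |w + 5| < 2ε.
Take δ = min(2, 2ε). Then 0 < |w + 5| < δ forces both bounds, so |(4w + 8)/(w + 1) − 3| < ε.

δ = min(2, 2ε)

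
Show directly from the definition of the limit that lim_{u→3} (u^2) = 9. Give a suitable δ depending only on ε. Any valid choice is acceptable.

δ = min(2, ε/8)

Let ε > 0. We seek δ > 0 with 0 < |u − 3| < δ ⇒ |u^2 − 9| < ε.
Factor: u^2 − 9 = (u − 3)(u + 3), so |u^2 − 9| = |u − 3|·|u + 3|.
Impose δ ≤ 2 so that |u| < 5; then |u + 3| ≤ 8.
Hence |u^2 − 9| ≤ 8|u − 3|, which is < ε once |u − 3| < ε/8.
Take δ = min(2, ε/8). If 0 < |u − 3| < δ then both bounds hold and |u^2 − 9| ≤ 8|u − 3| < 8·(ε/8) = ε.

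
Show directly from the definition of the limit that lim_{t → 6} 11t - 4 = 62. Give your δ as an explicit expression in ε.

δ = ε/11

Suppose ε > 0. We need δ > 0 so that 0 < |t − 6| < δ implies |(11t - 4) − 62| < ε.
|(11t - 4) − 62| = |11t - 66| = 11|t − 6|.
Thus it suffices that |t − 6| < ε/11.
Choosing δ = ε/11 gives |(11t - 4) − 62| = 11|t − 6| < ε whenever |t − 6| < δ.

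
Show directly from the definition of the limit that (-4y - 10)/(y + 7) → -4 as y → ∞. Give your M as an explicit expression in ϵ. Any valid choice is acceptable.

M = 18/ϵ

Fix ϵ > 0. We seek M > 0 such that y > M implies |(-4y - 10)/(y + 7) + 4| < ϵ.
(-4y - 10)/(y + 7) + 4 = ((-4y - 10) − (-4)(y + 7)) / ((y + 7)) = 18/((y + 7)).
For y > 0 we have y + 7 > y, so |(-4y - 10)/(y + 7) + 4| = 18/((y + 7)) < 18/(y) = 18/y.
Thus |(-4y - 10)/(y + 7) + 4| < ϵ whenever y > 18/ϵ.
Take M = 18/ϵ. If y > M then |(-4y - 10)/(y + 7) + 4| < 18/y < ϵ.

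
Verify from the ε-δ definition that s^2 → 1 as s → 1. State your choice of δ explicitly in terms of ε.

δ = min(1, ε/3)

Fix ε > 0. We seek δ > 0 with 0 < |s − 1| < δ ⇒ |s^2 − 1| < ε.
Factor: s^2 − 1 = (s − 1)(s + 1), so |s^2 − 1| = |s − 1|·|s + 1|.
Impose δ ≤ 1 so that |s| < 2; then |s + 1| ≤ 3.
Hence |s^2 − 1| ≤ 3|s − 1|, which is < ε once |s − 1| < ε/3.
Take δ = min(1, ε/3). If 0 < |s − 1| < δ then both bounds hold and |s^2 − 1| ≤ 3|s − 1| < 3·(ε/3) = ε.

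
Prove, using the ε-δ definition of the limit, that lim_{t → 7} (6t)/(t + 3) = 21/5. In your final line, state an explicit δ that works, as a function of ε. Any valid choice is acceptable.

δ = min(5, (25/9)ε)

Fix ε > 0. We want δ > 0 with 0 < |t − 7| < δ ⇒ |(6t)/(t + 3) − (21/5)| < ε.
Combining over a common denominator, (6t)/(t + 3) − (21/5) = [(6t)·10 − 42·(t + 3)] / [10·(t + 3)] = 18(t − 7) / (10(t + 3)).
So |(6t)/(t + 3) − (21/5)| = 18|t − 7| / (10·|t + 3|).
Require δ ≤ 5, so |t + 3| ≥ |10| − |t − 7| > 10 − 5 = 5.
Hence |(6t)/(t + 3) − (21/5)| < 18|t − 7|/(10·5) = (9/25)|t − 7|, which is < ε once |t − 7| < (25/9)ε.
Take δ = min(5, (25/9)ε). Then 0 < |t − 7| < δ forces both bounds, so |(6t)/(t + 3) − (21/5)| < ε.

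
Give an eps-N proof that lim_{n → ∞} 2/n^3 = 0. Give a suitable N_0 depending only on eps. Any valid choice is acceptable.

Suppose eps > 0. For n ≥ 1, |2/n^3 − 0| = 2/n^3.
2/n^3 < eps ⇔ n^3 > 2/eps ⇔ n > (2/eps)^{1/3}.
Take N_0 = (2/eps)^{1/3}. Then n > N_0 implies 2/n^3 < eps.

N_0 = (2/eps)^{1/3}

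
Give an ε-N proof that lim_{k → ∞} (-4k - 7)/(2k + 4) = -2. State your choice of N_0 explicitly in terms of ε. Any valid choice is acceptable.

N_0 = (1/2)/ε

Suppose ε > 0. For k ≥ 1, |(-4k - 7)/(2k + 4) + 2| = |2|/(2(2k + 4)) = 2/(2(2k + 4)).
Since 2k + 4 ≥ 2k for k ≥ 1, this is ≤ 2/(2·2k) = (1/2)/k.
So |(-4k - 7)/(2k + 4) + 2| < ε whenever k > (1/2)/ε.
Take N_0 = (1/2)/ε. If k > N_0 then |(-4k - 7)/(2k + 4) + 2| ≤ (1/2)/k < ε.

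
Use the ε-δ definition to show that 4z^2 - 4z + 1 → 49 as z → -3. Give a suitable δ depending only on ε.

δ = min(1, ε/32)

Let ε > 0 be given. We want δ > 0 such that 0 < |z + 3| < δ implies |(4z^2 - 4z + 1) − 49| < ε.
(4z^2 - 4z + 1) − 49 = 4z^2 - 4z - 48 = (z + 3)(4z - 16).
So |(4z^2 - 4z + 1) − 49| = |z + 3|·|4z - 16|.
Require δ ≤ 1. Then |z + 3| < 1 gives |z| < 4, and by the triangle inequality |4z - 16| ≤ 4·4 + 16 = 32.
Hence |(4z^2 - 4z + 1) − 49| ≤ 32|z + 3| < ε provided |z + 3| < ε/32.
Take δ = min(1, ε/32). Then 0 < |z + 3| < δ gives both |z + 3| < 1 and |z + 3| < ε/32, so |(4z^2 - 4z + 1) − 49| < ε.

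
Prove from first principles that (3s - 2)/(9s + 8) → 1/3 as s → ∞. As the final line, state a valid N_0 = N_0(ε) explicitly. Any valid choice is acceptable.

Let ε > 0 be given. We seek N_0 > 0 such that s > N_0 implies |(3s - 2)/(9s + 8) − (1/3)| < ε.
(3s - 2)/(9s + 8) − (1/3) = (9(3s - 2) − 3(9s + 8)) / (9(9s + 8)) = -42/(9(9s + 8)).
For s > 0 we have 9s + 8 > 9s, so |(3s - 2)/(9s + 8) − (1/3)| = 42/(9(9s + 8)) < 42/(9·9s) = (14/27)/s.
Thus |(3s - 2)/(9s + 8) − (1/3)| < ε whenever s > (14/27)/ε.
Take N_0 = (14/27)/ε. If s > N_0 then |(3s - 2)/(9s + 8) − (1/3)| < (14/27)/s < ε.

N_0 = (14/27)/ε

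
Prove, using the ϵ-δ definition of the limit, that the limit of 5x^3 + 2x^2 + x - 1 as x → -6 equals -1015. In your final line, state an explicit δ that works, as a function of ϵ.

δ = min(1, ϵ/610)

Suppose ϵ > 0. We want δ > 0 such that 0 < |x + 6| < δ implies |(5x^3 + 2x^2 + x - 1) + 1015| < ϵ.
(5x^3 + 2x^2 + x - 1) + 1015 = 5x^3 + 2x^2 + x + 1014 = (x + 6)(5x^2 - 28x + 169).
So |(5x^3 + 2x^2 + x - 1) + 1015| = |x + 6|·|5x^2 - 28x + 169|.
Require δ ≤ 1. Then |x + 6| < 1 gives |x| < 7, and by the triangle inequality |5x^2 - 28x + 169| ≤ 5·7^2 + 28·7 + 169 = 610.
Hence |(5x^3 + 2x^2 + x - 1) + 1015| ≤ 610|x + 6| < ϵ provided |x + 6| < ϵ/610.
Choosing δ = min(1, ϵ/610) ensures both conditions, hence |(5x^3 + 2x^2 + x - 1) + 1015| < ϵ.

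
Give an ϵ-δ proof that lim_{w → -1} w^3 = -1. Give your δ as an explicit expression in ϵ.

Suppose ϵ > 0. We seek δ > 0 with 0 < |w + 1| < δ ⇒ |w^3 + 1| < ϵ.
Factor: w^3 + 1 = (w + 1)(w^2 - w + 1), so |w^3 + 1| = |w + 1|·|w^2 - w + 1|.
Impose δ ≤ 1 so that |w| < 2; then |w^2 - w + 1| ≤ 7.
Hence |w^3 + 1| ≤ 7|w + 1|, which is < ϵ once |w + 1| < ϵ/7.
Take δ = min(1, ϵ/7). If 0 < |w + 1| < δ then both bounds hold and |w^3 + 1| ≤ 7|w + 1| < 7·(ϵ/7) = ϵ.

δ = min(1, ϵ/7)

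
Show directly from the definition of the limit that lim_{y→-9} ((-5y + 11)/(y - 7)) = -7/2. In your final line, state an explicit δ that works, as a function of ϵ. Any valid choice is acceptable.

Suppose ϵ > 0. We want δ > 0 with 0 < |y + 9| < δ ⇒ |(-5y + 11)/(y - 7) + 7/2| < ϵ.
Combining over a common denominator, (-5y + 11)/(y - 7) + 7/2 = [(-5y + 11)·(-16) − 56·(y - 7)] / [(-16)·(y - 7)] = 24(y + 9) / ((-16)(y - 7)).
So |(-5y + 11)/(y - 7) + 7/2| = 24|y + 9| / (16·|y − 7|).
Restrict δ ≤ 8. Then |y + 9| < 8 gives |y − 7| = |(y + 9) + (-16)| ≥ 16 − 8 = 8.
Hence |(-5y + 11)/(y - 7) + 7/2| < 24|y + 9|/(16·8) = (3/16)|y + 9|, which is < ϵ once |y + 9| < (16/3)ϵ.
Take δ = min(8, (16/3)ϵ). Then 0 < |y + 9| < δ forces both bounds, so |(-5y + 11)/(y - 7) + 7/2| < ϵ.

δ = min(8, (16/3)ϵ)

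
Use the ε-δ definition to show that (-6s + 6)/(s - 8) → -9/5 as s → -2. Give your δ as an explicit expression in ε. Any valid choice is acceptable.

Let ε > 0 be given. We want δ > 0 with 0 < |s + 2| < δ ⇒ |(-6s + 6)/(s - 8) + 9/5| < ε.
Combining over a common denominator, (-6s + 6)/(s - 8) + 9/5 = [(-6s + 6)·(-10) − 18·(s - 8)] / [(-10)·(s - 8)] = 42(s + 2) / ((-10)(s - 8)).
So |(-6s + 6)/(s - 8) + 9/5| = 42|s + 2| / (10·|s − 8|).
Require δ ≤ 5, so |s − 8| ≥ |-10| − |s + 2| > 10 − 5 = 5.
Hence |(-6s + 6)/(s - 8) + 9/5| < 42|s + 2|/(10·5) = (21/25)|s + 2|, which is < ε once |s + 2| < (25/21)ε.
Take δ = min(5, (25/21)ε). Then 0 < |s + 2| < δ forces both bounds, so |(-6s + 6)/(s - 8) + 9/5| < ε.

δ = min(5, (25/21)ε)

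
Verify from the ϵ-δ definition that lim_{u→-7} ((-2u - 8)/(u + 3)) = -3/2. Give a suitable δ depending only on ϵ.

Fix ϵ > 0. We want δ > 0 with 0 < |u + 7| < δ ⇒ |(-2u - 8)/(u + 3) + 3/2| < ϵ.
Combining over a common denominator, (-2u - 8)/(u + 3) + 3/2 = [(-2u - 8)·(-4) − 6·(u + 3)] / [(-4)·(u + 3)] = 2(u + 7) / ((-4)(u + 3)).
So |(-2u - 8)/(u + 3) + 3/2| = 2|u + 7| / (4·|u + 3|).
Require δ ≤ 2, so |u + 3| ≥ |-4| − |u + 7| > 4 − 2 = 2.
Hence |(-2u - 8)/(u + 3) + 3/2| < 2|u + 7|/(4·2) = (1/4)|u + 7|, which is < ϵ once |u + 7| < 4ϵ.
Take δ = min(2, 4ϵ). Then 0 < |u + 7| < δ forces both bounds, so |(-2u - 8)/(u + 3) + 3/2| < ϵ.

δ = min(2, 4ϵ)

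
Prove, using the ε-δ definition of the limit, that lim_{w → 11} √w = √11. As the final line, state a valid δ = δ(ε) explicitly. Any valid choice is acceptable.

δ = min(11, √11·ε)

Let ε > 0 be given. We want δ > 0 such that 0 < |w − 11| < δ implies |√w − √11| < ε.
Rationalise: √w − √11 = (w − 11)/(√w + √11), so |√w − √11| = |w − 11|/(√w + √11).
Restrict δ ≤ 11 so that |w − 11| < 11 forces w > 0, and then √w + √11 > √11.
Hence |√w − √11| < |w − 11|/√11, which is < ε once |w − 11| < √11·ε.
Take δ = min(11, √11·ε). If 0 < |w − 11| < δ then w > 0 and |√w − √11| < |w − 11|/√11 < ε.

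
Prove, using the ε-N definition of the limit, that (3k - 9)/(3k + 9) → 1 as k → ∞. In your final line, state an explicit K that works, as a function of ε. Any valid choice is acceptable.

K = 6/ε

Fix ε > 0. For k ≥ 1, |(3k - 9)/(3k + 9) − 1| = |-54|/(3(3k + 9)) = 54/(3(3k + 9)).
Since 3k + 9 ≥ 3k for k ≥ 1, this is ≤ 54/(3·3k) = 6/k.
So |(3k - 9)/(3k + 9) − 1| < ε whenever k > 6/ε.
Take K = 6/ε. If k > K then |(3k - 9)/(3k + 9) − 1| ≤ 6/k < ε.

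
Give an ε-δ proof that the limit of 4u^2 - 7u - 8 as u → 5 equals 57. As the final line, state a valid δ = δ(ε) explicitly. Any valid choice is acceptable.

Suppose ε > 0. We want δ > 0 such that 0 < |u − 5| < δ implies |(4u^2 - 7u - 8) − 57| < ε.
(4u^2 - 7u - 8) − 57 = 4u^2 - 7u - 65 = (u − 5)(4u + 13).
So |(4u^2 - 7u - 8) − 57| = |u − 5|·|4u + 13|.
Assume first that |u − 5| < 1, so |u| < 6. Then |4u + 13| ≤ 4·6 + 13 = 37.
Hence |(4u^2 - 7u - 8) − 57| ≤ 37|u − 5| < ε provided |u − 5| < ε/37.
Take δ = min(1, ε/37). Then 0 < |u − 5| < δ gives both |u − 5| < 1 and |u − 5| < ε/37, so |(4u^2 - 7u - 8) − 57| < ε.

δ = min(1, ε/37)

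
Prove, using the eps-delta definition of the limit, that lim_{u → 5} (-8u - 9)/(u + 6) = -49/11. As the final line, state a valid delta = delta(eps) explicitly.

Fix eps > 0. We want delta > 0 with 0 < |u − 5| < delta ⇒ |(-8u - 9)/(u + 6) + 49/11| < eps.
Combining over a common denominator, (-8u - 9)/(u + 6) + 49/11 = [(-8u - 9)·11 − (-49)·(u + 6)] / [11·(u + 6)] = -39(u − 5) / (11(u + 6)).
So |(-8u - 9)/(u + 6) + 49/11| = 39|u − 5| / (11·|u + 6|).
Require delta ≤ 11/2, so |u + 6| ≥ |11| − |u − 5| > 11 − 11/2 = 11/2.
Hence |(-8u - 9)/(u + 6) + 49/11| < 39|u − 5|/(11·(11/2)) = (78/121)|u − 5|, which is < eps once |u − 5| < (121/78)eps.
Take delta = min(11/2, (121/78)eps). Then 0 < |u − 5| < delta forces both bounds, so |(-8u - 9)/(u + 6) + 49/11| < eps.

delta = min(11/2, (121/78)eps)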